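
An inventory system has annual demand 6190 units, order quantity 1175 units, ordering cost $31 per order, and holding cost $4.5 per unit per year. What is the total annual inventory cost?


TC = 6190/1175 * 31 + 1175/2 * 4.5

$2807.06


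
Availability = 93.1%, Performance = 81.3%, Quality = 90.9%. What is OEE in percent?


Formula: OEE = Availability * Performance * Quality / 10000
A * P = 93.1% * 81.3% / 100 = 75.69%
OEE = 75.69% * 90.9% / 100 = 68.8%

68.8%


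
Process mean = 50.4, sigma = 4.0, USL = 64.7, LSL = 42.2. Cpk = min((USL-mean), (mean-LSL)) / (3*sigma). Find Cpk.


Cpu = (64.7 - 50.4) / (3 * 4.0) = 1.19
Cpl = (50.4 - 42.2) / (3 * 4.0) = 0.68
Cpk = min(1.19, 0.68) = 0.68

0.68


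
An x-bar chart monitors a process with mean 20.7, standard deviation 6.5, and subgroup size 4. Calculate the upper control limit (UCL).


UCL = 20.7 + 3 * 6.5 / sqrt(4)

30.45


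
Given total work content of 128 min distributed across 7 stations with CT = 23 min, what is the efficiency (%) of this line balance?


Formula: Efficiency = Sum of Task Times / (N_stations * CT) * 100
Total station capacity = 7 stations * 23 min = 161 min
Efficiency = 128 / 161 * 100 = 79.5%

79.5%


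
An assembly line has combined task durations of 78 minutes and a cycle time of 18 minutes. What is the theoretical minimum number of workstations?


Formula: N_min = ceil(Sum of Task Times / Cycle Time)
N_min = ceil(78 min / 18 min) = ceil(4.3333)
N_min = 5 stations

5


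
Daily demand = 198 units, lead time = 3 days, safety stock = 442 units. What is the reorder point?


Formula: ROP = (Daily Demand * Lead Time) + Safety Stock
Demand during lead time = 198 * 3 = 594 units
ROP = 594 + 442 = 1036 units

1036 units


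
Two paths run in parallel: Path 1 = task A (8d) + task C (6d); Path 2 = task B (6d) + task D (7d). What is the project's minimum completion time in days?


Path 1 = 8 + 6 = 14 days
Path 2 = 6 + 7 = 13 days
Duration = max(14, 13) = 14 days

14 days


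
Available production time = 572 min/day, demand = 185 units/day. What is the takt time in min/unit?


Formula: Takt Time = Available Production Time / Customer Demand
Takt = 572 min/day / 185 units/day
Takt = 3.09 min/unit

3.09 min/unit


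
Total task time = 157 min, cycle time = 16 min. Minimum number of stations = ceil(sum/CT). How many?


Formula: N_min = ceil(Sum of Task Times / Cycle Time)
N_min = ceil(157 min / 16 min) = ceil(9.8125)
N_min = 10 stations

10


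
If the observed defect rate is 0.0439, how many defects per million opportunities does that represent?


DPMO = defect_rate * 1000000 = 0.0439 * 1000000

43900


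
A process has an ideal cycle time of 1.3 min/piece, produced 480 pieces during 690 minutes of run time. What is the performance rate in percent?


Formula: Performance = (Ideal CT * Total Count) / Run Time * 100
Ideal output time = 1.3 * 480 = 624.0 min
Performance = 624.0 / 690 * 100 = 90.4%

90.4%


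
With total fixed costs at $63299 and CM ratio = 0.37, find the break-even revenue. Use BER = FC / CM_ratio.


Formula: BER = Fixed Costs / Contribution Margin Ratio
BER = $63299 / 0.37
BER = $171078.38 (to the nearest cent)

$171078.38


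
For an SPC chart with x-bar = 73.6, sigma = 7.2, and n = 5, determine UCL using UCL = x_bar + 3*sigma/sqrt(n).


UCL = 73.6 + 3 * 7.2 / sqrt(5)

83.26


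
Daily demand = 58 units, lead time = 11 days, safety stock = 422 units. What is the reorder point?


Formula: ROP = (Daily Demand * Lead Time) + Safety Stock
Demand during lead time = 58 * 11 = 638 units
ROP = 638 + 422 = 1060 units

1060 units


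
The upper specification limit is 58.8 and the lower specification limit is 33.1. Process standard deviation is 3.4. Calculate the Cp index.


Cp = (58.8 - 33.1) / (6 * 3.4)

1.26


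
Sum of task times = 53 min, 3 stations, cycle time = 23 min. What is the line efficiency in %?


Formula: Efficiency = Sum of Task Times / (N_stations * CT) * 100
Total station capacity = 3 stations * 23 min = 69 min
Efficiency = 53 / 69 * 100 = 76.8%

76.8%


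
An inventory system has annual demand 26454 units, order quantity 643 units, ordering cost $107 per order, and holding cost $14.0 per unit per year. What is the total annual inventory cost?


TC = 26454/643 * 107 + 643/2 * 14.0

$8903.14


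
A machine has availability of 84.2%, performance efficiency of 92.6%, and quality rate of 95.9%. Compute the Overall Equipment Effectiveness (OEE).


Formula: OEE = Availability * Performance * Quality / 10000
A * P = 84.2% * 92.6% / 100 = 77.97%
OEE = 77.97% * 95.9% / 100 = 74.8%

74.8%


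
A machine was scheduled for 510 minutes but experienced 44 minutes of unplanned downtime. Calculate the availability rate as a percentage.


Formula: Availability = (Planned Time - Downtime) / Planned Time * 100
Uptime = 510 - 44 = 466 min
Availability = 466 / 510 * 100 = 91.4%

91.4%


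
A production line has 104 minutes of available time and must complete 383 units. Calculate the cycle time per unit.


Formula: CT = Available Time / Number of Units
CT = 104 min / 383 units
CT = 0.27 min/unit

0.27 min/unit


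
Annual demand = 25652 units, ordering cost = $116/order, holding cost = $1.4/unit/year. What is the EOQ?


Formula: EOQ = sqrt(2 * D * S / H)
Numerator: 2 * 25652 * 116 = 5951264
2DS/H = 5951264 / 1.4 = 4250902.9
EOQ = sqrt(4250902.9) = 2061.8 units

2061.8 units


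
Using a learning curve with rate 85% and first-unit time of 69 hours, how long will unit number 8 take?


Formula: T_n = T_1 * (learning_rate)^(log2(n)) where learning_rate = rate/100
Doublings = log2(8) = 3
T_n = 69 * 0.85^3
T_n = 69 * 0.6141 = 42.4 hours

42.4 hours


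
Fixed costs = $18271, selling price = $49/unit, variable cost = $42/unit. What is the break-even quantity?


Formula: BEQ = Fixed Costs / (Price - Variable Cost)
Contribution margin = $49 - $42 = $7/unit
BEQ = ceil($18271 / $7/unit) = ceil(2610.14) = 2611 units

2611 units


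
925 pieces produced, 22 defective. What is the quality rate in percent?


Formula: Quality Rate = Good Pieces / Total Pieces * 100
Good pieces = 925 - 22 = 903
QR = 903 / 925 * 100 = 97.6%

97.6%


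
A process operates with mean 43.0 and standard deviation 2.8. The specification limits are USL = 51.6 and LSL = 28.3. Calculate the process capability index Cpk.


Cpu = (51.6 - 43.0) / (3 * 2.8) = 1.02
Cpl = (43.0 - 28.3) / (3 * 2.8) = 1.75
Cpk = min(1.02, 1.75) = 1.02

1.02


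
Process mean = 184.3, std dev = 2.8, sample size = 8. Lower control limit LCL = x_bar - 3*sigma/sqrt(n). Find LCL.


LCL = 184.3 - 3 * 2.8 / sqrt(8)

181.33


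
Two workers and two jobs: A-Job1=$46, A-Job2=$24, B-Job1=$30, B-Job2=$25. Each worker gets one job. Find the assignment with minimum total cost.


Option 1: A->1 + B->2 = $46 + $25 = $71
Option 2: A->2 + B->1 = $24 + $30 = $54
Min cost = min($71, $54) = $54

$54


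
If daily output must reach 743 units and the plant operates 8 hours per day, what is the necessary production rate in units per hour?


Formula: Production Rate = Daily Demand / Available Hours
Rate = 743 units/day / 8 hours/day
Rate = 92.9 units/hour

92.9 units/hour


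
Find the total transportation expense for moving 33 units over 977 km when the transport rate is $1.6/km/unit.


TC = dist * cost * units = 977 * 1.6 * 33 = $51585.60

$51585.60


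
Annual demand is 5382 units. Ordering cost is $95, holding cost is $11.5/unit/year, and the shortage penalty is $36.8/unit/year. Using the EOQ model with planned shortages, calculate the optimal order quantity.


Formula: EOQ* = sqrt(2DS/H) * sqrt((H+P)/P)
Base EOQ = sqrt(2*5382*95/11.5) = 298.19 units
Correction = sqrt((11.5+36.8)/36.8) = 1.14564
EOQ* = 298.19 * 1.14564 = 341.6 units

341.6 units


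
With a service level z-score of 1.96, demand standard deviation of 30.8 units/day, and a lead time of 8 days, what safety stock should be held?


Formula: SS = z * sigma_d * sqrt(LT)
sqrt(LT) = sqrt(8) = 2.8284
SS = 1.96 * 30.8 * 2.8284
SS = 170.7 units

170.7 units


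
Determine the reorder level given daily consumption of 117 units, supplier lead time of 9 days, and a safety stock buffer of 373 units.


Formula: ROP = (Daily Demand * Lead Time) + Safety Stock
Demand during lead time = 117 * 9 = 1053 units
ROP = 1053 + 373 = 1426 units

1426 units


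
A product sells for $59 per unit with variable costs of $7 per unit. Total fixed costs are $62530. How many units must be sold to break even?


Formula: BEQ = Fixed Costs / (Price - Variable Cost)
Contribution margin = $59 - $7 = $52/unit
BEQ = ceil($62530 / $52/unit) = ceil(1202.5) = 1203 units

1203 units


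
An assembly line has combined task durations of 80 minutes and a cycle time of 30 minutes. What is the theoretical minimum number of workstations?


Formula: N_min = ceil(Sum of Task Times / Cycle Time)
N_min = ceil(80 min / 30 min) = ceil(2.6667)
N_min = 3 stations

3


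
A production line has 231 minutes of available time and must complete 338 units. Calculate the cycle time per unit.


Formula: CT = Available Time / Number of Units
CT = 231 min / 338 units
CT = 0.68 min/unit

0.68 min/unit


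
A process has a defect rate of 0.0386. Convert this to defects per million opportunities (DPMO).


DPMO = defect_rate * 1000000 = 0.0386 * 1000000

38600


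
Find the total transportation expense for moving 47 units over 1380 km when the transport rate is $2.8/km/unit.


TC = dist * cost * units = 1380 * 2.8 * 47 = $181608.00

$181608.00


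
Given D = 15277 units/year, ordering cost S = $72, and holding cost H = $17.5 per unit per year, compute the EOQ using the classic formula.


Formula: EOQ = sqrt(2 * D * S / H)
Numerator: 2 * 15277 * 72 = 2199888
2DS/H = 2199888 / 17.5 = 125707.9
EOQ = sqrt(125707.9) = 354.6 units

354.6 units


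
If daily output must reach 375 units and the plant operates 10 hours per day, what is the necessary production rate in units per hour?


Formula: Production Rate = Daily Demand / Available Hours
Rate = 375 units/day / 10 hours/day
Rate = 37.5 units/hour

37.5 units/hour


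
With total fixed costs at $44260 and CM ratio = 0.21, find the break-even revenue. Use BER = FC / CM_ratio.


Formula: BER = Fixed Costs / Contribution Margin Ratio
BER = $44260 / 0.21
BER = $210761.90 (to the nearest cent)

$210761.90


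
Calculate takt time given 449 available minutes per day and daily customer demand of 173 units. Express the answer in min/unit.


Formula: Takt Time = Available Production Time / Customer Demand
Takt = 449 min/day / 173 units/day
Takt = 2.6 min/unit

2.6 min/unit


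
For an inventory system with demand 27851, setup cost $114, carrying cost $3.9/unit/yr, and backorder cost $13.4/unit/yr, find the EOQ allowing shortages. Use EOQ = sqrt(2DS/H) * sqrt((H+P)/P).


Formula: EOQ* = sqrt(2DS/H) * sqrt((H+P)/P)
Base EOQ = sqrt(2*27851*114/3.9) = 1276.01 units
Correction = sqrt((3.9+13.4)/13.4) = 1.13624
EOQ* = 1276.01 * 1.13624 = 1449.9 units

1449.9 units


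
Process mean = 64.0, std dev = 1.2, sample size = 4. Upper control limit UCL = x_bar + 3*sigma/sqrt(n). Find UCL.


UCL = 64.0 + 3 * 1.2 / sqrt(4)

65.8


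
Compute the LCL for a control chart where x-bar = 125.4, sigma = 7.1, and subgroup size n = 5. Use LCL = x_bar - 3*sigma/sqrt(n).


LCL = 125.4 - 3 * 7.1 / sqrt(5)

115.87


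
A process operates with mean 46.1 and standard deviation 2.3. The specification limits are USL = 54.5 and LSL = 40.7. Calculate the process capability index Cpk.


Cpu = (54.5 - 46.1) / (3 * 2.3) = 1.22
Cpl = (46.1 - 40.7) / (3 * 2.3) = 0.78
Cpk = min(1.22, 0.78) = 0.78

0.78


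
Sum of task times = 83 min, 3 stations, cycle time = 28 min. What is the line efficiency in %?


Formula: Efficiency = Sum of Task Times / (N_stations * CT) * 100
Total station capacity = 3 stations * 28 min = 84 min
Efficiency = 83 / 84 * 100 = 98.8%

98.8%


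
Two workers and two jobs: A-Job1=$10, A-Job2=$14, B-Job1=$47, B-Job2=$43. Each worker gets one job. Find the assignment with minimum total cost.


Option 1: A->1 + B->2 = $10 + $43 = $53
Option 2: A->2 + B->1 = $14 + $47 = $61
Min cost = min($53, $61) = $53

$53


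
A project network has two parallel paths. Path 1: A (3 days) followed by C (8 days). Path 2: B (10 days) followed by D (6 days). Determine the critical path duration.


Path 1 = 3 + 8 = 11 days
Path 2 = 10 + 6 = 16 days
Duration = max(11, 16) = 16 days

16 days


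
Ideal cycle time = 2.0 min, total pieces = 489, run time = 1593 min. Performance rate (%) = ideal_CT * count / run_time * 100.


Formula: Performance = (Ideal CT * Total Count) / Run Time * 100
Ideal output time = 2.0 * 489 = 978.0 min
Performance = 978.0 / 1593 * 100 = 61.4%

61.4%


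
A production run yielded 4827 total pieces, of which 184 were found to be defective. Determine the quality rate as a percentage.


Formula: Quality Rate = Good Pieces / Total Pieces * 100
Good pieces = 4827 - 184 = 4643
QR = 4643 / 4827 * 100 = 96.2%

96.2%


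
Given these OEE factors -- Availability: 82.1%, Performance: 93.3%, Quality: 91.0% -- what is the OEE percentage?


Formula: OEE = Availability * Performance * Quality / 10000
A * P = 82.1% * 93.3% / 100 = 76.6%
OEE = 76.6% * 91.0% / 100 = 69.7%

69.7%


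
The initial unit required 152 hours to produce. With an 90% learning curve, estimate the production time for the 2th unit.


Formula: T_n = T_1 * (learning_rate)^(log2(n)) where learning_rate = rate/100
Doublings = log2(2) = 1
T_n = 152 * 0.9^1
T_n = 152 * 0.9 = 136.8 hours

136.8 hours


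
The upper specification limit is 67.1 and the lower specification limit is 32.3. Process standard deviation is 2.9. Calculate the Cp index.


Cp = (67.1 - 32.3) / (6 * 2.9)

2.0


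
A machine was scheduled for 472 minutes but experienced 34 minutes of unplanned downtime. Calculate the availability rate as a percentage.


Formula: Availability = (Planned Time - Downtime) / Planned Time * 100
Uptime = 472 - 34 = 438 min
Availability = 438 / 472 * 100 = 92.8%

92.8%


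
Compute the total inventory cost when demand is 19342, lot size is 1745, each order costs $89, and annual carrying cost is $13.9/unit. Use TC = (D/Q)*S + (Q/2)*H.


TC = 19342/1745 * 89 + 1745/2 * 13.9

$13114.25


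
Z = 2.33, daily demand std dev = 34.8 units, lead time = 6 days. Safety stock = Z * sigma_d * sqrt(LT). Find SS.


Formula: SS = z * sigma_d * sqrt(LT)
sqrt(LT) = sqrt(6) = 2.4495
SS = 2.33 * 34.8 * 2.4495
SS = 198.6 units

198.6 units


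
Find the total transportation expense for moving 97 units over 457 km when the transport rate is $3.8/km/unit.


TC = dist * cost * units = 457 * 3.8 * 97 = $168450.20

$168450.20


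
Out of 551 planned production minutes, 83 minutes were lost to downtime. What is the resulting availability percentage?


Formula: Availability = (Planned Time - Downtime) / Planned Time * 100
Uptime = 551 - 83 = 468 min
Availability = 468 / 551 * 100 = 84.9%

84.9%


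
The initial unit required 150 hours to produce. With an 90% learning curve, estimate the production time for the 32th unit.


Formula: T_n = T_1 * (learning_rate)^(log2(n)) where learning_rate = rate/100
Doublings = log2(32) = 5
T_n = 150 * 0.9^5
T_n = 150 * 0.5905 = 88.6 hours

88.6 hours


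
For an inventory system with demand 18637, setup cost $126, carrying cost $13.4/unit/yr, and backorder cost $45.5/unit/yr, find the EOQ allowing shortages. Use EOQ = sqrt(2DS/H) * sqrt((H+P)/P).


Formula: EOQ* = sqrt(2DS/H) * sqrt((H+P)/P)
Base EOQ = sqrt(2*18637*126/13.4) = 592.02 units
Correction = sqrt((13.4+45.5)/45.5) = 1.13776
EOQ* = 592.02 * 1.13776 = 673.6 units

673.6 units


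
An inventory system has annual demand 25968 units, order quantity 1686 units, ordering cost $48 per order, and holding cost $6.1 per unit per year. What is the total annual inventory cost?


TC = 25968/1686 * 48 + 1686/2 * 6.1

$5881.60


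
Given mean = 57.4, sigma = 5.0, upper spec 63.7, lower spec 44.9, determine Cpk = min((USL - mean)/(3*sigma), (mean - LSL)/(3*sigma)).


Cpu = (63.7 - 57.4) / (3 * 5.0) = 0.42
Cpl = (57.4 - 44.9) / (3 * 5.0) = 0.83
Cpk = min(0.42, 0.83) = 0.42

0.42


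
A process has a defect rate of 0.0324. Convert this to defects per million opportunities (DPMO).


DPMO = defect_rate * 1000000 = 0.0324 * 1000000

32400


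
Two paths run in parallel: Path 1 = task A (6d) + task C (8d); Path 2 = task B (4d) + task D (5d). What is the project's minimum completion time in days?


Path 1 = 6 + 8 = 14 days
Path 2 = 4 + 5 = 9 days
Duration = max(14, 9) = 14 days

14 days


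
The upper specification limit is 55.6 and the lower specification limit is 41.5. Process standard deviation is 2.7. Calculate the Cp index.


Cp = (55.6 - 41.5) / (6 * 2.7)

0.87


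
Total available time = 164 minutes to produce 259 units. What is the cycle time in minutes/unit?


Formula: CT = Available Time / Number of Units
CT = 164 min / 259 units
CT = 0.63 min/unit

0.63 min/unit


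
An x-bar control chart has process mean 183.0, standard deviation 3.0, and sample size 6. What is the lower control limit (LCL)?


LCL = 183.0 - 3 * 3.0 / sqrt(6)

179.33


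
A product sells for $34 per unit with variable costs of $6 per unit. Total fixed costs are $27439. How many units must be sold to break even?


Formula: BEQ = Fixed Costs / (Price - Variable Cost)
Contribution margin = $34 - $6 = $28/unit
BEQ = ceil($27439 / $28/unit) = ceil(979.96) = 980 units

980 units


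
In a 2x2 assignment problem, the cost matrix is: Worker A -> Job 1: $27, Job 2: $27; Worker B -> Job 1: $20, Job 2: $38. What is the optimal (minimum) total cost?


Option 1: A->1 + B->2 = $27 + $38 = $65
Option 2: A->2 + B->1 = $27 + $20 = $47
Min cost = min($65, $47) = $47

$47


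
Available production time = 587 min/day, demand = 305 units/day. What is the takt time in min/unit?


Formula: Takt Time = Available Production Time / Customer Demand
Takt = 587 min/day / 305 units/day
Takt = 1.92 min/unit

1.92 min/unit


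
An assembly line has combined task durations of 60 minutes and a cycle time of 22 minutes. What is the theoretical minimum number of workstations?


Formula: N_min = ceil(Sum of Task Times / Cycle Time)
N_min = ceil(60 min / 22 min) = ceil(2.7273)
N_min = 3 stations

3


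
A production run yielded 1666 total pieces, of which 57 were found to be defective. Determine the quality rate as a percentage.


Formula: Quality Rate = Good Pieces / Total Pieces * 100
Good pieces = 1666 - 57 = 1609
QR = 1609 / 1666 * 100 = 96.6%

96.6%


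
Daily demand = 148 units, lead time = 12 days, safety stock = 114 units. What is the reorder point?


Formula: ROP = (Daily Demand * Lead Time) + Safety Stock
Demand during lead time = 148 * 12 = 1776 units
ROP = 1776 + 114 = 1890 units

1890 units


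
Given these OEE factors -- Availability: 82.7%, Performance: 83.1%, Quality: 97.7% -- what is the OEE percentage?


Formula: OEE = Availability * Performance * Quality / 10000
A * P = 82.7% * 83.1% / 100 = 68.72%
OEE = 68.72% * 97.7% / 100 = 67.1%

67.1%


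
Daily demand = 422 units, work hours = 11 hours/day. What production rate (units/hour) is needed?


Formula: Production Rate = Daily Demand / Available Hours
Rate = 422 units/day / 11 hours/day
Rate = 38.4 units/hour

38.4 units/hour


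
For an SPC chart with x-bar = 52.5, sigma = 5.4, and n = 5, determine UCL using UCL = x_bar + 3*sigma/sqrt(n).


UCL = 52.5 + 3 * 5.4 / sqrt(5)

59.74


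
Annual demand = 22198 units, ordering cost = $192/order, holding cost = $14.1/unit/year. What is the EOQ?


Formula: EOQ = sqrt(2 * D * S / H)
Numerator: 2 * 22198 * 192 = 8524032
2DS/H = 8524032 / 14.1 = 604541.3
EOQ = sqrt(604541.3) = 777.5 units

777.5 units


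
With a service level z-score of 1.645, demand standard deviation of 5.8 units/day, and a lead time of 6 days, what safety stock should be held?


Formula: SS = z * sigma_d * sqrt(LT)
sqrt(LT) = sqrt(6) = 2.4495
SS = 1.645 * 5.8 * 2.4495
SS = 23.4 units

23.4 units


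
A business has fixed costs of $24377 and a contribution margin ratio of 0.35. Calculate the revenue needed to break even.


Formula: BER = Fixed Costs / Contribution Margin Ratio
BER = $24377 / 0.35
BER = $69648.57 (to the nearest cent)

$69648.57


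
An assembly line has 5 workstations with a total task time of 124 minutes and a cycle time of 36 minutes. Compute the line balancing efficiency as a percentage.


Formula: Efficiency = Sum of Task Times / (N_stations * CT) * 100
Total station capacity = 5 stations * 36 min = 180 min
Efficiency = 124 / 180 * 100 = 68.9%

68.9%


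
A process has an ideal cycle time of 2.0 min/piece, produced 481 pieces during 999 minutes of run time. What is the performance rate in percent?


Formula: Performance = (Ideal CT * Total Count) / Run Time * 100
Ideal output time = 2.0 * 481 = 962.0 min
Performance = 962.0 / 999 * 100 = 96.3%

96.3%


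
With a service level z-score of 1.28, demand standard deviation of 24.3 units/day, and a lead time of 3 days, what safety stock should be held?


Formula: SS = z * sigma_d * sqrt(LT)
sqrt(LT) = sqrt(3) = 1.7321
SS = 1.28 * 24.3 * 1.7321
SS = 53.9 units

53.9 units


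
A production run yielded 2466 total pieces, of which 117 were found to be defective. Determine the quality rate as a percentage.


Formula: Quality Rate = Good Pieces / Total Pieces * 100
Good pieces = 2466 - 117 = 2349
QR = 2349 / 2466 * 100 = 95.3%

95.3%


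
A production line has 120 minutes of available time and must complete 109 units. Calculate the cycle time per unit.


Formula: CT = Available Time / Number of Units
CT = 120 min / 109 units
CT = 1.1 min/unit

1.1 min/unit


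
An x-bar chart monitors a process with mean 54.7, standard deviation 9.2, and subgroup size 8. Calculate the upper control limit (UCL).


UCL = 54.7 + 3 * 9.2 / sqrt(8)

64.46


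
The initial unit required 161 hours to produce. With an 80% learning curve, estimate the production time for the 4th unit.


Formula: T_n = T_1 * (learning_rate)^(log2(n)) where learning_rate = rate/100
Doublings = log2(4) = 2
T_n = 161 * 0.8^2
T_n = 161 * 0.64 = 103.0 hours

103.0 hours


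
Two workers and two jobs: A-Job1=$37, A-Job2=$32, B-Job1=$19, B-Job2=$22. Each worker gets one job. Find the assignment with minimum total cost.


Option 1: A->1 + B->2 = $37 + $22 = $59
Option 2: A->2 + B->1 = $32 + $19 = $51
Min cost = min($59, $51) = $51

$51


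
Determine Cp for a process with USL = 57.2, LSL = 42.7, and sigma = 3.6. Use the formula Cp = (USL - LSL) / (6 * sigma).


Cp = (57.2 - 42.7) / (6 * 3.6)

0.67


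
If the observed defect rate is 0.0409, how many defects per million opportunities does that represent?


DPMO = defect_rate * 1000000 = 0.0409 * 1000000

40900


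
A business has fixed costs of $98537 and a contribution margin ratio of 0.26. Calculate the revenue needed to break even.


Formula: BER = Fixed Costs / Contribution Margin Ratio
BER = $98537 / 0.26
BER = $378988.46 (to the nearest cent)

$378988.46


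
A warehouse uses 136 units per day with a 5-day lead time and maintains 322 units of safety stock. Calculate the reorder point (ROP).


Formula: ROP = (Daily Demand * Lead Time) + Safety Stock
Demand during lead time = 136 * 5 = 680 units
ROP = 680 + 322 = 1002 units

1002 units


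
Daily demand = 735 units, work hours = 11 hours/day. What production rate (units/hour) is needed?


Formula: Production Rate = Daily Demand / Available Hours
Rate = 735 units/day / 11 hours/day
Rate = 66.8 units/hour

66.8 units/hour


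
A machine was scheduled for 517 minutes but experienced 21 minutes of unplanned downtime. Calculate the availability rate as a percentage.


Formula: Availability = (Planned Time - Downtime) / Planned Time * 100
Uptime = 517 - 21 = 496 min
Availability = 496 / 517 * 100 = 95.9%

95.9%


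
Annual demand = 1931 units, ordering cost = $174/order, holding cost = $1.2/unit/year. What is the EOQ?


Formula: EOQ = sqrt(2 * D * S / H)
Numerator: 2 * 1931 * 174 = 671988
2DS/H = 671988 / 1.2 = 559990.0
EOQ = sqrt(559990.0) = 748.3 units

748.3 units


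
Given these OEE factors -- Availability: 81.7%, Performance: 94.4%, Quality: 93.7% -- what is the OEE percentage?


Formula: OEE = Availability * Performance * Quality / 10000
A * P = 81.7% * 94.4% / 100 = 77.12%
OEE = 77.12% * 93.7% / 100 = 72.3%

72.3%


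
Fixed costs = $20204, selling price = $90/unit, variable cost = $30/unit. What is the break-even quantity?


Formula: BEQ = Fixed Costs / (Price - Variable Cost)
Contribution margin = $90 - $30 = $60/unit
BEQ = ceil($20204 / $60/unit) = ceil(336.73) = 337 units

337 units


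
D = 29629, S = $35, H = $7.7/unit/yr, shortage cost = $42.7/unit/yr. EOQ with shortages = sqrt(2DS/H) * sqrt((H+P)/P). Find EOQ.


Formula: EOQ* = sqrt(2DS/H) * sqrt((H+P)/P)
Base EOQ = sqrt(2*29629*35/7.7) = 518.99 units
Correction = sqrt((7.7+42.7)/42.7) = 1.08643
EOQ* = 518.99 * 1.08643 = 563.8 units

563.8 units


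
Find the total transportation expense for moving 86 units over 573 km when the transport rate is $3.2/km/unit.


TC = dist * cost * units = 573 * 3.2 * 86 = $157689.60

$157689.60


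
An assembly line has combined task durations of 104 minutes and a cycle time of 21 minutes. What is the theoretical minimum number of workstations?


Formula: N_min = ceil(Sum of Task Times / Cycle Time)
N_min = ceil(104 min / 21 min) = ceil(4.9524)
N_min = 5 stations

5


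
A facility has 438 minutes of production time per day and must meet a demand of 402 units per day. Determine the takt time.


Formula: Takt Time = Available Production Time / Customer Demand
Takt = 438 min/day / 402 units/day
Takt = 1.09 min/unit

1.09 min/unit


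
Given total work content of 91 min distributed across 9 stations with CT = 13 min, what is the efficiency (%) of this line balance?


Formula: Efficiency = Sum of Task Times / (N_stations * CT) * 100
Total station capacity = 9 stations * 13 min = 117 min
Efficiency = 91 / 117 * 100 = 77.8%

77.8%


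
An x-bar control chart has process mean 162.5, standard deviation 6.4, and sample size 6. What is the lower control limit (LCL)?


LCL = 162.5 - 3 * 6.4 / sqrt(6)

154.66


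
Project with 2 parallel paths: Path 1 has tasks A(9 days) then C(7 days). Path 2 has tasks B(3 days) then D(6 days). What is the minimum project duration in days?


Path 1 = 9 + 7 = 16 days
Path 2 = 3 + 6 = 9 days
Duration = max(16, 9) = 16 days

16 days


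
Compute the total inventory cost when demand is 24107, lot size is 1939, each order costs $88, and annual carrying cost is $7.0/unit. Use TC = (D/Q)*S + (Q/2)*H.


TC = 24107/1939 * 88 + 1939/2 * 7.0

$7880.58


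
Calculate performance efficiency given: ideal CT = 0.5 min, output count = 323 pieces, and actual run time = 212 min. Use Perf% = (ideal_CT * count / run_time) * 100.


Formula: Performance = (Ideal CT * Total Count) / Run Time * 100
Ideal output time = 0.5 * 323 = 161.5 min
Performance = 161.5 / 212 * 100 = 76.2%

76.2%


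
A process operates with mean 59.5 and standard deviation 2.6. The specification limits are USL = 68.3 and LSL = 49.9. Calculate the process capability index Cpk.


Cpu = (68.3 - 59.5) / (3 * 2.6) = 1.13
Cpl = (59.5 - 49.9) / (3 * 2.6) = 1.23
Cpk = min(1.13, 1.23) = 1.13

1.13


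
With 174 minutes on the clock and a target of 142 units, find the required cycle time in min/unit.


Formula: CT = Available Time / Number of Units
CT = 174 min / 142 units
CT = 1.23 min/unit

1.23 min/unit


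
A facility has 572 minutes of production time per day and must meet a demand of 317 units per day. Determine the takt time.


Formula: Takt Time = Available Production Time / Customer Demand
Takt = 572 min/day / 317 units/day
Takt = 1.8 min/unit

1.8 min/unit


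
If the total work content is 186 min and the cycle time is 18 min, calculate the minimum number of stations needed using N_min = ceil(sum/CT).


Formula: N_min = ceil(Sum of Task Times / Cycle Time)
N_min = ceil(186 min / 18 min) = ceil(10.3333)
N_min = 11 stations

11


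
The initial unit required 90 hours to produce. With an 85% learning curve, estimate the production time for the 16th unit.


Formula: T_n = T_1 * (learning_rate)^(log2(n)) where learning_rate = rate/100
Doublings = log2(16) = 4
T_n = 90 * 0.85^4
T_n = 90 * 0.522 = 47.0 hours

47.0 hours


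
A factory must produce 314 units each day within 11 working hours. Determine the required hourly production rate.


Formula: Production Rate = Daily Demand / Available Hours
Rate = 314 units/day / 11 hours/day
Rate = 28.5 units/hour

28.5 units/hour


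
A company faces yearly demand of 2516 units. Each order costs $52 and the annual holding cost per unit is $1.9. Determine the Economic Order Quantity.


Formula: EOQ = sqrt(2 * D * S / H)
Numerator: 2 * 2516 * 52 = 261664
2DS/H = 261664 / 1.9 = 137717.9
EOQ = sqrt(137717.9) = 371.1 units

371.1 units


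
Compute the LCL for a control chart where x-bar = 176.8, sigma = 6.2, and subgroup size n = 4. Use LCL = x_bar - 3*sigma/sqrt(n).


LCL = 176.8 - 3 * 6.2 / sqrt(4)

167.5


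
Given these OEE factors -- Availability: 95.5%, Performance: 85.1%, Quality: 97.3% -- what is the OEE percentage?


Formula: OEE = Availability * Performance * Quality / 10000
A * P = 95.5% * 85.1% / 100 = 81.27%
OEE = 81.27% * 97.3% / 100 = 79.1%

79.1%


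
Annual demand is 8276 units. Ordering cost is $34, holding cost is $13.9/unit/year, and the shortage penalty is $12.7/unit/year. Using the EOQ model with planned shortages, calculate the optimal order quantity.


Formula: EOQ* = sqrt(2DS/H) * sqrt((H+P)/P)
Base EOQ = sqrt(2*8276*34/13.9) = 201.21 units
Correction = sqrt((13.9+12.7)/12.7) = 1.44723
EOQ* = 201.21 * 1.44723 = 291.2 units

291.2 units


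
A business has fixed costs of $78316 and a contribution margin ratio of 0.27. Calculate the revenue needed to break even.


Formula: BER = Fixed Costs / Contribution Margin Ratio
BER = $78316 / 0.27
BER = $290059.26 (to the nearest cent)

$290059.26


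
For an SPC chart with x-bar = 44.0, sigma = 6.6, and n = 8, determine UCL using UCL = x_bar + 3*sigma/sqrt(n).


UCL = 44.0 + 3 * 6.6 / sqrt(8)

51.0


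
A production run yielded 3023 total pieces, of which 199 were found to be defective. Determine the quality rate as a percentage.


Formula: Quality Rate = Good Pieces / Total Pieces * 100
Good pieces = 3023 - 199 = 2824
QR = 2824 / 3023 * 100 = 93.4%

93.4%


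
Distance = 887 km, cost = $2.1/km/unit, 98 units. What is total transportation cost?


TC = dist * cost * units = 887 * 2.1 * 98 = $182544.60

$182544.60


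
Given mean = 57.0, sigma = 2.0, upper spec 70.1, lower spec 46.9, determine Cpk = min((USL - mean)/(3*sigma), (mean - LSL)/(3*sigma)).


Cpu = (70.1 - 57.0) / (3 * 2.0) = 2.18
Cpl = (57.0 - 46.9) / (3 * 2.0) = 1.68
Cpk = min(2.18, 1.68) = 1.68

1.68


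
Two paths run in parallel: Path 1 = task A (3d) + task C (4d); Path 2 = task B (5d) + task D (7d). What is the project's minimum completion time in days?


Path 1 = 3 + 4 = 7 days
Path 2 = 5 + 7 = 12 days
Duration = max(7, 12) = 12 days

12 days


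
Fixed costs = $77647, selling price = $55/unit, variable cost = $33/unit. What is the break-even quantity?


Formula: BEQ = Fixed Costs / (Price - Variable Cost)
Contribution margin = $55 - $33 = $22/unit
BEQ = ceil($77647 / $22/unit) = ceil(3529.41) = 3530 units

3530 units


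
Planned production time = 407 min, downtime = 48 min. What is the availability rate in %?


Formula: Availability = (Planned Time - Downtime) / Planned Time * 100
Uptime = 407 - 48 = 359 min
Availability = 359 / 407 * 100 = 88.2%

88.2%


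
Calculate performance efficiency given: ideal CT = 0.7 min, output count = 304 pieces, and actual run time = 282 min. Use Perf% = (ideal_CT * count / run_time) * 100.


Formula: Performance = (Ideal CT * Total Count) / Run Time * 100
Ideal output time = 0.7 * 304 = 212.8 min
Performance = 212.8 / 282 * 100 = 75.5%

75.5%


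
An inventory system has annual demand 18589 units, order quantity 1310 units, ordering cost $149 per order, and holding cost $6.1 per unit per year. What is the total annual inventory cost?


TC = 18589/1310 * 149 + 1310/2 * 6.1

$6109.82


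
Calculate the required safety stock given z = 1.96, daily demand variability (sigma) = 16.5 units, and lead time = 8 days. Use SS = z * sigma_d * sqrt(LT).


Formula: SS = z * sigma_d * sqrt(LT)
sqrt(LT) = sqrt(8) = 2.8284
SS = 1.96 * 16.5 * 2.8284
SS = 91.5 units

91.5 units


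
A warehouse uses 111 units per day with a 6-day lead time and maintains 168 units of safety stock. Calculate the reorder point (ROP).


Formula: ROP = (Daily Demand * Lead Time) + Safety Stock
Demand during lead time = 111 * 6 = 666 units
ROP = 666 + 168 = 834 units

834 units


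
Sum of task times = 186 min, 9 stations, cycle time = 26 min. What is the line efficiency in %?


Formula: Efficiency = Sum of Task Times / (N_stations * CT) * 100
Total station capacity = 9 stations * 26 min = 234 min
Efficiency = 186 / 234 * 100 = 79.5%

79.5%


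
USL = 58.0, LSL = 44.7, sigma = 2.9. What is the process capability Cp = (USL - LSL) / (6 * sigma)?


Cp = (58.0 - 44.7) / (6 * 2.9)

0.76


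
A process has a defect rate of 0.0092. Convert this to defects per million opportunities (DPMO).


DPMO = defect_rate * 1000000 = 0.0092 * 1000000

9200


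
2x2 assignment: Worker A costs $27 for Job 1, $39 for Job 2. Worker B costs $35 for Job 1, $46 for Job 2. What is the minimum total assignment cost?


Option 1: A->1 + B->2 = $27 + $46 = $73
Option 2: A->2 + B->1 = $39 + $35 = $74
Min cost = min($73, $74) = $73

$73


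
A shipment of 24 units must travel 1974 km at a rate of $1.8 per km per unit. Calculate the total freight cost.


TC = dist * cost * units = 1974 * 1.8 * 24 = $85276.80

$85276.80


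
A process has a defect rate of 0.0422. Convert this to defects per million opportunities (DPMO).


DPMO = defect_rate * 1000000 = 0.0422 * 1000000

42200


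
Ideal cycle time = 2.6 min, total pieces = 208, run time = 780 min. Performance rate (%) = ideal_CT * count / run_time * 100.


Formula: Performance = (Ideal CT * Total Count) / Run Time * 100
Ideal output time = 2.6 * 208 = 540.8 min
Performance = 540.8 / 780 * 100 = 69.3%

69.3%


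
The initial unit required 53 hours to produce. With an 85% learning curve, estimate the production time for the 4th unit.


Formula: T_n = T_1 * (learning_rate)^(log2(n)) where learning_rate = rate/100
Doublings = log2(4) = 2
T_n = 53 * 0.85^2
T_n = 53 * 0.7225 = 38.3 hours

38.3 hours


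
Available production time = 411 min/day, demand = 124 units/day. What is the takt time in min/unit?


Formula: Takt Time = Available Production Time / Customer Demand
Takt = 411 min/day / 124 units/day
Takt = 3.31 min/unit

3.31 min/unit


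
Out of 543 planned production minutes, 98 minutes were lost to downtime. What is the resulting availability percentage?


Formula: Availability = (Planned Time - Downtime) / Planned Time * 100
Uptime = 543 - 98 = 445 min
Availability = 445 / 543 * 100 = 82.0%

82.0%


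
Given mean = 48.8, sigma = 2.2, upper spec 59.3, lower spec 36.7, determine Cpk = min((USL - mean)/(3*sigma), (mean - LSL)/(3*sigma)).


Cpu = (59.3 - 48.8) / (3 * 2.2) = 1.59
Cpl = (48.8 - 36.7) / (3 * 2.2) = 1.83
Cpk = min(1.59, 1.83) = 1.59

1.59


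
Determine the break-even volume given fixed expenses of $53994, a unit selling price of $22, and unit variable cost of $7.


Formula: BEQ = Fixed Costs / (Price - Variable Cost)
Contribution margin = $22 - $7 = $15/unit
BEQ = ceil($53994 / $15/unit) = ceil(3599.6) = 3600 units

3600 units


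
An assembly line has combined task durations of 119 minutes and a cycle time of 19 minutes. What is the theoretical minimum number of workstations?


Formula: N_min = ceil(Sum of Task Times / Cycle Time)
N_min = ceil(119 min / 19 min) = ceil(6.2632)
N_min = 7 stations

7


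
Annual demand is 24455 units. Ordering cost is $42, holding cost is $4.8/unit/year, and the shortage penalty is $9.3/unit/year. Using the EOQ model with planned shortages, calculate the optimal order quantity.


Formula: EOQ* = sqrt(2DS/H) * sqrt((H+P)/P)
Base EOQ = sqrt(2*24455*42/4.8) = 654.19 units
Correction = sqrt((4.8+9.3)/9.3) = 1.23131
EOQ* = 654.19 * 1.23131 = 805.5 units

805.5 units


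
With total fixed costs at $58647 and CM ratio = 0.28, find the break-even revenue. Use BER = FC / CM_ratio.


Formula: BER = Fixed Costs / Contribution Margin Ratio
BER = $58647 / 0.28
BER = $209453.57 (to the nearest cent)

$209453.57


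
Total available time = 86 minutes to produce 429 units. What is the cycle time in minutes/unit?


Formula: CT = Available Time / Number of Units
CT = 86 min / 429 units
CT = 0.2 min/unit

0.2 min/unit


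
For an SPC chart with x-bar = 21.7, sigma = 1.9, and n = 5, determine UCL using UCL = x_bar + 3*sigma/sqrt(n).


UCL = 21.7 + 3 * 1.9 / sqrt(5)

24.25


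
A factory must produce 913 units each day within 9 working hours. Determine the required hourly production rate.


Formula: Production Rate = Daily Demand / Available Hours
Rate = 913 units/day / 9 hours/day
Rate = 101.4 units/hour

101.4 units/hour


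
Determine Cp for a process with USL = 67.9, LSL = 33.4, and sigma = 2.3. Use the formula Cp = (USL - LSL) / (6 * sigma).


Cp = (67.9 - 33.4) / (6 * 2.3)

2.5


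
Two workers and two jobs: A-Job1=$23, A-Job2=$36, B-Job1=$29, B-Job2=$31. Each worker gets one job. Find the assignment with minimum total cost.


Option 1: A->1 + B->2 = $23 + $31 = $54
Option 2: A->2 + B->1 = $36 + $29 = $65
Min cost = min($54, $65) = $54

$54


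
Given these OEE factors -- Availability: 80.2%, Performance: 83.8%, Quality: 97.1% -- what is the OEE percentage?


Formula: OEE = Availability * Performance * Quality / 10000
A * P = 80.2% * 83.8% / 100 = 67.21%
OEE = 67.21% * 97.1% / 100 = 65.3%

65.3%


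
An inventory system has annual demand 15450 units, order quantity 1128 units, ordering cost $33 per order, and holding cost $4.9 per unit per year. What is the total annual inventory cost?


TC = 15450/1128 * 33 + 1128/2 * 4.9

$3215.59


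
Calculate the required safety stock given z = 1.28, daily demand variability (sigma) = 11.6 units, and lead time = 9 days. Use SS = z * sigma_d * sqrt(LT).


Formula: SS = z * sigma_d * sqrt(LT)
sqrt(LT) = sqrt(9) = 3.0
SS = 1.28 * 11.6 * 3.0
SS = 44.5 units

44.5 units


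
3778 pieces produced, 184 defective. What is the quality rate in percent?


Formula: Quality Rate = Good Pieces / Total Pieces * 100
Good pieces = 3778 - 184 = 3594
QR = 3594 / 3778 * 100 = 95.1%

95.1%


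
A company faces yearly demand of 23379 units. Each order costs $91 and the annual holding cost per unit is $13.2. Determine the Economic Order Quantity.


Formula: EOQ = sqrt(2 * D * S / H)
Numerator: 2 * 23379 * 91 = 4254978
2DS/H = 4254978 / 13.2 = 322346.8
EOQ = sqrt(322346.8) = 567.8 units

567.8 units


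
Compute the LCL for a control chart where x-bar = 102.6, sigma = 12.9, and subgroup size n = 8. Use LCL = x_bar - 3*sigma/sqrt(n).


LCL = 102.6 - 3 * 12.9 / sqrt(8)

88.92


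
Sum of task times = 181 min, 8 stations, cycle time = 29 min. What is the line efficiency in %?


Formula: Efficiency = Sum of Task Times / (N_stations * CT) * 100
Total station capacity = 8 stations * 29 min = 232 min
Efficiency = 181 / 232 * 100 = 78.0%

78.0%
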